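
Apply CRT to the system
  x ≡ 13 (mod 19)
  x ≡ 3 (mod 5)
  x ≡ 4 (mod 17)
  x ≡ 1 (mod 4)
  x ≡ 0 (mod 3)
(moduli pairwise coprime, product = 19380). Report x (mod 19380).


Product of moduli M = 19 · 5 · 17 · 4 · 3 = 19380.
Merge one congruence at a time:
  Start: x ≡ 13 (mod 19).
  Combine with x ≡ 3 (mod 5); new modulus lcm = 95.
    Write x = 13 + 19·t and substitute into x ≡ 3 (mod 5): 19·t ≡ 3 − 13 = -10 (mod 5).
    Reduce coefficients mod 5: 4·t ≡ 0 (mod 5).
    The inverse of 4 mod 5 is 4 (since 4·4 = 16 = 3·5 + 1), so t ≡ 4·0 = 0 ≡ 0 (mod 5).
    Then x = 13 + 19·0 = 13, valid modulo lcm(19, 5) = 95: x ≡ 13 (mod 95).
  Combine with x ≡ 4 (mod 17); new modulus lcm = 1615.
    Write x = 13 + 95·t and substitute into x ≡ 4 (mod 17): 95·t ≡ 4 − 13 = -9 (mod 17).
    Reduce coefficients mod 17: 10·t ≡ 8 (mod 17).
    The inverse of 10 mod 17 is 12 (since 10·12 = 120 = 7·17 + 1), so t ≡ 12·8 = 96 ≡ 11 (mod 17).
    Then x = 13 + 95·11 = 1058, valid modulo lcm(95, 17) = 1615: x ≡ 1058 (mod 1615).
  Combine with x ≡ 1 (mod 4); new modulus lcm = 6460.
    Write x = 1058 + 1615·t and substitute into x ≡ 1 (mod 4): 1615·t ≡ 1 − 1058 = -1057 (mod 4).
    Reduce coefficients mod 4: 3·t ≡ 3 (mod 4).
    The inverse of 3 mod 4 is 3 (since 3·3 = 9 = 2·4 + 1), so t ≡ 3·3 = 9 ≡ 1 (mod 4).
    Then x = 1058 + 1615·1 = 2673, valid modulo lcm(1615, 4) = 6460: x ≡ 2673 (mod 6460).
  Combine with x ≡ 0 (mod 3); new modulus lcm = 19380.
    Write x = 2673 + 6460·t and substitute into x ≡ 0 (mod 3): 6460·t ≡ 0 − 2673 = -2673 (mod 3).
    Reduce coefficients mod 3: 1·t ≡ 0 (mod 3).
    So t ≡ 0 (mod 3).
    Then x = 2673 + 6460·0 = 2673, valid modulo lcm(6460, 3) = 19380: x ≡ 2673 (mod 19380).
Verify against each original: 2673 mod 19 = 13, 2673 mod 5 = 3, 2673 mod 17 = 4, 2673 mod 4 = 1, 2673 mod 3 = 0.

x ≡ 2673 (mod 19380).


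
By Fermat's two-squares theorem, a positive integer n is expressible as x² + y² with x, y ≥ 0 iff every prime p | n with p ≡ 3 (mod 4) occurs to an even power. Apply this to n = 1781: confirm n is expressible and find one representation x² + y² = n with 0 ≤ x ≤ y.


Step 1: Factor n = 1781 = 13 · 137.
Step 2: Check the mod-4 condition on each prime factor: 13 ≡ 1 (mod 4), exponent 1; 137 ≡ 1 (mod 4), exponent 1.
All primes ≡ 3 (mod 4) appear to even exponent (or don't appear), so by the two-squares theorem n IS expressible as a sum of two squares.
Step 3: Build a representation. Here n = 13 · 137 is a product of primes ≡ 1 (mod 4). Each prime p ≡ 1 (mod 4) is itself a sum of two squares; find a² by testing p − a² for a perfect square:
  13: 13 − 1² = 12, 13 − 2² = 9 = 3² ⇒ 13 = 2² + 3².
  137: 137 − 1² = 136, 137 − 2² = 133, 137 − 3² = 128, 137 − 4² = 121 = 11² ⇒ 137 = 4² + 11².
  Combine using the Brahmagupta–Fibonacci identity (a² + b²)(c² + d²) = (ac − bd)² + (ad + bc)² = (ac + bd)² + (ad − bc)²:
  13 · 137 = 1781: from (2² + 3²)(4² + 11²), take (2·4 − 3·11, 2·11 + 3·4) = (8 − 33, 22 + 12) = (-25, 34); dropping signs (only squares matter) gives (25, 34); check 25² + 34² = 625 + 1156 = 1781 ✓.
Step 4: Order so x ≤ y and verify: 25² + 34² = 625 + 1156 = 1781 = n. ✓

n = 1781 = 25² + 34² (one valid representation with x ≤ y).


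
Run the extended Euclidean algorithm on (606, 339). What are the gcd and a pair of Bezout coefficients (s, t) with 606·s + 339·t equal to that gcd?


Euclidean algorithm on (606, 339) — divide until remainder is 0:
  606 = 1 · 339 + 267
  339 = 1 · 267 + 72
  267 = 3 · 72 + 51
  72 = 1 · 51 + 21
  51 = 2 · 21 + 9
  21 = 2 · 9 + 3
  9 = 3 · 3 + 0
gcd(606, 339) = 3.
Track Bezout coefficients alongside the remainders: start with r₀ = 606 = a·1 + b·0 (s = 1, t = 0) and r₁ = 339 = a·0 + b·1 (s = 0, t = 1); each new remainder r_{k+1} = r_{k-1} − q_k·r_k inherits s_{k+1} = s_{k-1} − q_k·s_k, t_{k+1} = t_{k-1} − q_k·t_k, so r_k = a·s_k + b·t_k at every step:
  q = 1: r = 267, s = 1 − 1·0 = 1, t = 0 − 1·1 = -1  (check: 606·1 + 339·(-1) = 267)
  q = 1: r = 72, s = 0 − 1·1 = -1, t = 1 − 1·(-1) = 2  (check: 606·(-1) + 339·2 = 72)
  q = 3: r = 51, s = 1 − 3·(-1) = 4, t = -1 − 3·2 = -7  (check: 606·4 + 339·(-7) = 51)
  q = 1: r = 21, s = -1 − 1·4 = -5, t = 2 − 1·(-7) = 9  (check: 606·(-5) + 339·9 = 21)
  q = 2: r = 9, s = 4 − 2·(-5) = 14, t = -7 − 2·9 = -25  (check: 606·14 + 339·(-25) = 9)
  q = 2: r = 3, s = -5 − 2·14 = -33, t = 9 − 2·(-25) = 59  (check: 606·(-33) + 339·59 = 3)
The row with r = 3 (the gcd) gives the Bezout coefficients s = -33, t = 59.
Result: 606 · (-33) + 339 · (59) = 3.

gcd(606, 339) = 3; s = -33, t = 59 (check: 606·(-33) + 339·59 = 3).


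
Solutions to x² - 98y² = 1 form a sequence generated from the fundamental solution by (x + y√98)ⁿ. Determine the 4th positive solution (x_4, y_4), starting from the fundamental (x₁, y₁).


Step 1: Find the fundamental solution (x₁, y₁) of x² - 98y² = 1.
  Expand √98 as a continued fraction. a₀ = ⌊√98⌋ = 9; iterate m_{k+1} = d_k·a_k − m_k, d_{k+1} = (98 − m_{k+1}²)/d_k, a_{k+1} = ⌊(a₀ + m_{k+1})/d_{k+1}⌋ (starting m₀ = 0, d₀ = 1), with convergents p_k = a_k·p_{k-1} + p_{k-2}, q_k = a_k·q_{k-1} + q_{k-2} (p₋₁ = 1, q₋₁ = 0):
  k = 0: a₀ = 9; p₀/q₀ = 9/1; p₀² − 98·q₀² = 81 − 98 = -17.
  k = 1: m = 9, d = 17, a = ⌊(9 + 9)/17⌋ = 1; p/q = (1·9 + 1)/(1·1 + 0) = 10/1; p² − 98·q² = 100 − 98 = 2.
  k = 2: m = 8, d = 2, a = ⌊(9 + 8)/2⌋ = 8; p/q = (8·10 + 9)/(8·1 + 1) = 89/9; p² − 98·q² = 7921 − 7938 = -17.
  k = 3: m = 8, d = 17, a = ⌊(9 + 8)/17⌋ = 1; p/q = (1·89 + 10)/(1·9 + 1) = 99/10; p² − 98·q² = 9801 − 9800 = 1.
  The first convergent with p² − 98·q² = 1 gives the fundamental solution (x₁, y₁) = (99, 10).
Step 2: Apply the recurrence (x_{n+1}, y_{n+1}) = (x₁x_n + 98y₁y_n, x₁y_n + y₁x_n) repeatedly.
  From (x_1, y_1) = (99, 10): x_2 = 99·99 + 98·10·10 = 19601; y_2 = 99·10 + 10·99 = 1980.
  From (x_2, y_2) = (19601, 1980): x_3 = 99·19601 + 98·10·1980 = 3880899; y_3 = 99·1980 + 10·19601 = 392030.
  From (x_3, y_3) = (3880899, 392030): x_4 = 99·3880899 + 98·10·392030 = 768398401; y_4 = 99·392030 + 10·3880899 = 77619960.
Step 3: Verify x_4² - 98·y_4² = 590436102659356801 - 590436102659356800 = 1 (should be 1). ✓

(x_1, y_1) = (99, 10); (x_4, y_4) = (768398401, 77619960).


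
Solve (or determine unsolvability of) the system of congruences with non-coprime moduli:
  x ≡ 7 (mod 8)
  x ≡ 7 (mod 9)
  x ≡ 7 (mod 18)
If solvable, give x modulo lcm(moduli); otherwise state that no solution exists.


Moduli 8, 9, 18 are not pairwise coprime, so CRT works modulo lcm(m_i) when all pairwise compatibility conditions hold.
Pairwise compatibility: gcd(m_i, m_j) must divide a_i - a_j for every pair.
Merge one congruence at a time:
  Start: x ≡ 7 (mod 8).
  Combine with x ≡ 7 (mod 9): gcd(8, 9) = 1; 7 - 7 = 0, which IS divisible by 1, so compatible.
    Write x = 7 + 8·t and substitute into x ≡ 7 (mod 9): 8·t ≡ 7 − 7 = 0 (mod 9).
    The inverse of 8 mod 9 is 8 (since 8·8 = 64 = 7·9 + 1), so t ≡ 8·0 = 0 ≡ 0 (mod 9).
    Then x = 7 + 8·0 = 7, valid modulo lcm(8, 9) = 72: x ≡ 7 (mod 72).
  Combine with x ≡ 7 (mod 18): gcd(72, 18) = 18; 7 - 7 = 0, which IS divisible by 18, so compatible.
    Write x = 7 + 72·t and substitute into x ≡ 7 (mod 18): 72·t ≡ 7 − 7 = 0 (mod 18).
    Divide the congruence (and modulus) by g = 18: 4·t ≡ 0 (mod 1).
    Modulo 1 every t works; take t = 0.
    Then x = 7 + 72·0 = 7, valid modulo lcm(72, 18) = 72: x ≡ 7 (mod 72).
Verify: 7 mod 8 = 7, 7 mod 9 = 7, 7 mod 18 = 7.

x ≡ 7 (mod 72).


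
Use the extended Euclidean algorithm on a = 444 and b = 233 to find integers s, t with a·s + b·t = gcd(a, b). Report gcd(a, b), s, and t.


Euclidean algorithm on (444, 233) — divide until remainder is 0:
  444 = 1 · 233 + 211
  233 = 1 · 211 + 22
  211 = 9 · 22 + 13
  22 = 1 · 13 + 9
  13 = 1 · 9 + 4
  9 = 2 · 4 + 1
  4 = 4 · 1 + 0
gcd(444, 233) = 1.
Track Bezout coefficients alongside the remainders: start with r₀ = 444 = a·1 + b·0 (s = 1, t = 0) and r₁ = 233 = a·0 + b·1 (s = 0, t = 1); each new remainder r_{k+1} = r_{k-1} − q_k·r_k inherits s_{k+1} = s_{k-1} − q_k·s_k, t_{k+1} = t_{k-1} − q_k·t_k, so r_k = a·s_k + b·t_k at every step:
  q = 1: r = 211, s = 1 − 1·0 = 1, t = 0 − 1·1 = -1  (check: 444·1 + 233·(-1) = 211)
  q = 1: r = 22, s = 0 − 1·1 = -1, t = 1 − 1·(-1) = 2  (check: 444·(-1) + 233·2 = 22)
  q = 9: r = 13, s = 1 − 9·(-1) = 10, t = -1 − 9·2 = -19  (check: 444·10 + 233·(-19) = 13)
  q = 1: r = 9, s = -1 − 1·10 = -11, t = 2 − 1·(-19) = 21  (check: 444·(-11) + 233·21 = 9)
  q = 1: r = 4, s = 10 − 1·(-11) = 21, t = -19 − 1·21 = -40  (check: 444·21 + 233·(-40) = 4)
  q = 2: r = 1, s = -11 − 2·21 = -53, t = 21 − 2·(-40) = 101  (check: 444·(-53) + 233·101 = 1)
The row with r = 1 (the gcd) gives the Bezout coefficients s = -53, t = 101.
Result: 444 · (-53) + 233 · (101) = 1.

gcd(444, 233) = 1; s = -53, t = 101 (check: 444·(-53) + 233·101 = 1).


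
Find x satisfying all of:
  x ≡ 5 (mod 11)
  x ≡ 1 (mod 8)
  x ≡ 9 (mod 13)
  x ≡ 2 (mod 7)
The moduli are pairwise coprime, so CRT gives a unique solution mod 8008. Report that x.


Product of moduli M = 11 · 8 · 13 · 7 = 8008.
Merge one congruence at a time:
  Start: x ≡ 5 (mod 11).
  Combine with x ≡ 1 (mod 8); new modulus lcm = 88.
    Write x = 5 + 11·t and substitute into x ≡ 1 (mod 8): 11·t ≡ 1 − 5 = -4 (mod 8).
    Reduce coefficients mod 8: 3·t ≡ 4 (mod 8).
    The inverse of 3 mod 8 is 3 (since 3·3 = 9 = 1·8 + 1), so t ≡ 3·4 = 12 ≡ 4 (mod 8).
    Then x = 5 + 11·4 = 49, valid modulo lcm(11, 8) = 88: x ≡ 49 (mod 88).
  Combine with x ≡ 9 (mod 13); new modulus lcm = 1144.
    Write x = 49 + 88·t and substitute into x ≡ 9 (mod 13): 88·t ≡ 9 − 49 = -40 (mod 13).
    Reduce coefficients mod 13: 10·t ≡ 12 (mod 13).
    The inverse of 10 mod 13 is 4 (since 10·4 = 40 = 3·13 + 1), so t ≡ 4·12 = 48 ≡ 9 (mod 13).
    Then x = 49 + 88·9 = 841, valid modulo lcm(88, 13) = 1144: x ≡ 841 (mod 1144).
  Combine with x ≡ 2 (mod 7); new modulus lcm = 8008.
    Write x = 841 + 1144·t and substitute into x ≡ 2 (mod 7): 1144·t ≡ 2 − 841 = -839 (mod 7).
    Reduce coefficients mod 7: 3·t ≡ 1 (mod 7).
    The inverse of 3 mod 7 is 5 (since 3·5 = 15 = 2·7 + 1), so t ≡ 5·1 = 5 ≡ 5 (mod 7).
    Then x = 841 + 1144·5 = 6561, valid modulo lcm(1144, 7) = 8008: x ≡ 6561 (mod 8008).
Verify against each original: 6561 mod 11 = 5, 6561 mod 8 = 1, 6561 mod 13 = 9, 6561 mod 7 = 2.

x ≡ 6561 (mod 8008).


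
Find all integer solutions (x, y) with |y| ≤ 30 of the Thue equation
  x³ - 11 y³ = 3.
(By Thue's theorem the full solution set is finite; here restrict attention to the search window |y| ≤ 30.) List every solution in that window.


The equation is x³ - 11y³ = 3. For fixed y, x³ = 11·y³ + 3, so a solution requires the RHS to be a perfect cube.
Strategy: iterate y from -30 to 30, compute RHS = 11·y³ + 3, and check whether it is a (positive or negative) perfect cube.
Check small values of y:
  y = 0: RHS = 3 is not a perfect cube.
  y = 1: RHS = 14 is not a perfect cube.
  y = -1: RHS = -8 = (-2)³ ⇒ x = -2 works.
  y = 2: RHS = 91 is not a perfect cube.
  y = -2: RHS = -85 is not a perfect cube.
  y = 3: RHS = 300 is not a perfect cube.
  y = -3: RHS = -294 is not a perfect cube.
Continuing the search up to |y| = 30 finds no further solutions beyond those listed.
Collected solutions: (-2, -1).

Solutions (with |y| ≤ 30): (-2, -1).


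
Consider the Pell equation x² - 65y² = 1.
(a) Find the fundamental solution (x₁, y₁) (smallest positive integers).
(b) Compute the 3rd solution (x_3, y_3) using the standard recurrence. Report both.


Step 1: Find the fundamental solution (x₁, y₁) of x² - 65y² = 1.
  Expand √65 as a continued fraction. a₀ = ⌊√65⌋ = 8; iterate m_{k+1} = d_k·a_k − m_k, d_{k+1} = (65 − m_{k+1}²)/d_k, a_{k+1} = ⌊(a₀ + m_{k+1})/d_{k+1}⌋ (starting m₀ = 0, d₀ = 1), with convergents p_k = a_k·p_{k-1} + p_{k-2}, q_k = a_k·q_{k-1} + q_{k-2} (p₋₁ = 1, q₋₁ = 0):
  k = 0: a₀ = 8; p₀/q₀ = 8/1; p₀² − 65·q₀² = 64 − 65 = -1.
  k = 1: m = 8, d = 1, a = ⌊(8 + 8)/1⌋ = 16; p/q = (16·8 + 1)/(16·1 + 0) = 129/16; p² − 65·q² = 16641 − 16640 = 1.
  The first convergent with p² − 65·q² = 1 gives the fundamental solution (x₁, y₁) = (129, 16).
Step 2: Apply the recurrence (x_{n+1}, y_{n+1}) = (x₁x_n + 65y₁y_n, x₁y_n + y₁x_n) repeatedly.
  From (x_1, y_1) = (129, 16): x_2 = 129·129 + 65·16·16 = 33281; y_2 = 129·16 + 16·129 = 4128.
  From (x_2, y_2) = (33281, 4128): x_3 = 129·33281 + 65·16·4128 = 8586369; y_3 = 129·4128 + 16·33281 = 1065008.
Step 3: Verify x_3² - 65·y_3² = 73725732604161 - 73725732604160 = 1 (should be 1). ✓

(x_1, y_1) = (129, 16); (x_3, y_3) = (8586369, 1065008).


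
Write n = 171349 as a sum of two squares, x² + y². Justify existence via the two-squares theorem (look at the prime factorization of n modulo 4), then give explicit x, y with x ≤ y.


Step 1: Factor n = 171349 = 53^2 · 61.
Step 2: Check the mod-4 condition on each prime factor: 53 ≡ 1 (mod 4), exponent 2; 61 ≡ 1 (mod 4), exponent 1.
All primes ≡ 3 (mod 4) appear to even exponent (or don't appear), so by the two-squares theorem n IS expressible as a sum of two squares.
Step 3: Build a representation. Here n = 53 · 53 · 61 is a product of primes ≡ 1 (mod 4). Each prime p ≡ 1 (mod 4) is itself a sum of two squares; find a² by testing p − a² for a perfect square:
  53: 53 − 1² = 52, 53 − 2² = 49 = 7² ⇒ 53 = 2² + 7².
  61: 61 − 1² = 60, 61 − 2² = 57, 61 − 3² = 52, 61 − 4² = 45, 61 − 5² = 36 = 6² ⇒ 61 = 5² + 6².
  Combine using the Brahmagupta–Fibonacci identity (a² + b²)(c² + d²) = (ac − bd)² + (ad + bc)² = (ac + bd)² + (ad − bc)²:
  53 · 53 = 2809: from (2² + 7²)(2² + 7²), take (2·2 − 7·7, 2·7 + 7·2) = (4 − 49, 14 + 14) = (-45, 28); dropping signs (only squares matter) gives (45, 28); check 45² + 28² = 2025 + 784 = 2809 ✓.
  2809 · 61 = 171349: from (45² + 28²)(5² + 6²), take (45·5 − 28·6, 45·6 + 28·5) = (225 − 168, 270 + 140) = (57, 410); check 57² + 410² = 3249 + 168100 = 171349 ✓.
Step 4: Order so x ≤ y and verify: 57² + 410² = 3249 + 168100 = 171349 = n. ✓

n = 171349 = 57² + 410² (one valid representation with x ≤ y).


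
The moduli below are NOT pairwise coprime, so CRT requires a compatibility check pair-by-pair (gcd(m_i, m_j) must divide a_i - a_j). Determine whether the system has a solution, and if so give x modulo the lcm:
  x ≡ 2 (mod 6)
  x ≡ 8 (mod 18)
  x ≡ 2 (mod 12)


Moduli 6, 18, 12 are not pairwise coprime, so CRT works modulo lcm(m_i) when all pairwise compatibility conditions hold.
Pairwise compatibility: gcd(m_i, m_j) must divide a_i - a_j for every pair.
Merge one congruence at a time:
  Start: x ≡ 2 (mod 6).
  Combine with x ≡ 8 (mod 18): gcd(6, 18) = 6; 8 - 2 = 6, which IS divisible by 6, so compatible.
    Write x = 2 + 6·t and substitute into x ≡ 8 (mod 18): 6·t ≡ 8 − 2 = 6 (mod 18).
    Divide the congruence (and modulus) by g = 6: 1·t ≡ 1 (mod 3).
    So t ≡ 1 (mod 3).
    Then x = 2 + 6·1 = 8, valid modulo lcm(6, 18) = 18: x ≡ 8 (mod 18).
  Combine with x ≡ 2 (mod 12): gcd(18, 12) = 6; 2 - 8 = -6, which IS divisible by 6, so compatible.
    Write x = 8 + 18·t and substitute into x ≡ 2 (mod 12): 18·t ≡ 2 − 8 = -6 (mod 12).
    Divide the congruence (and modulus) by g = 6: 3·t ≡ -1 (mod 2).
    Reduce coefficients mod 2: 1·t ≡ 1 (mod 2).
    So t ≡ 1 (mod 2).
    Then x = 8 + 18·1 = 26, valid modulo lcm(18, 12) = 36: x ≡ 26 (mod 36).
Verify: 26 mod 6 = 2, 26 mod 18 = 8, 26 mod 12 = 2.

x ≡ 26 (mod 36).


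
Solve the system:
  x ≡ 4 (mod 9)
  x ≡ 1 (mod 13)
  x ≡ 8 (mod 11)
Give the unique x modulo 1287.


Moduli 9, 13, 11 are pairwise coprime; by CRT there is a unique solution modulo M = 9 · 13 · 11 = 1287.
Solve pairwise, accumulating the modulus:
  Start with x ≡ 4 (mod 9).
  Combine with x ≡ 1 (mod 13): since gcd(9, 13) = 1, we get a unique residue mod 117.
    Write x = 4 + 9·t and substitute into x ≡ 1 (mod 13): 9·t ≡ 1 − 4 = -3 (mod 13).
    Reduce coefficients mod 13: 9·t ≡ 10 (mod 13).
    The inverse of 9 mod 13 is 3 (since 9·3 = 27 = 2·13 + 1), so t ≡ 3·10 = 30 ≡ 4 (mod 13).
    Then x = 4 + 9·4 = 40, valid modulo lcm(9, 13) = 117: x ≡ 40 (mod 117).
  Combine with x ≡ 8 (mod 11): since gcd(117, 11) = 1, we get a unique residue mod 1287.
    Write x = 40 + 117·t and substitute into x ≡ 8 (mod 11): 117·t ≡ 8 − 40 = -32 (mod 11).
    Reduce coefficients mod 11: 7·t ≡ 1 (mod 11).
    The inverse of 7 mod 11 is 8 (since 7·8 = 56 = 5·11 + 1), so t ≡ 8·1 = 8 ≡ 8 (mod 11).
    Then x = 40 + 117·8 = 976, valid modulo lcm(117, 11) = 1287: x ≡ 976 (mod 1287).
Verify: 976 mod 9 = 4 ✓, 976 mod 13 = 1 ✓, 976 mod 11 = 8 ✓.

x ≡ 976 (mod 1287).


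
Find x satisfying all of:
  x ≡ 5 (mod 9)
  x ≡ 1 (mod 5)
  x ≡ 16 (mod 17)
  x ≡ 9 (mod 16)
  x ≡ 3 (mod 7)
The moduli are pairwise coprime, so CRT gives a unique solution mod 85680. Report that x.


Product of moduli M = 9 · 5 · 17 · 16 · 7 = 85680.
Merge one congruence at a time:
  Start: x ≡ 5 (mod 9).
  Combine with x ≡ 1 (mod 5); new modulus lcm = 45.
    Write x = 5 + 9·t and substitute into x ≡ 1 (mod 5): 9·t ≡ 1 − 5 = -4 (mod 5).
    Reduce coefficients mod 5: 4·t ≡ 1 (mod 5).
    The inverse of 4 mod 5 is 4 (since 4·4 = 16 = 3·5 + 1), so t ≡ 4·1 = 4 ≡ 4 (mod 5).
    Then x = 5 + 9·4 = 41, valid modulo lcm(9, 5) = 45: x ≡ 41 (mod 45).
  Combine with x ≡ 16 (mod 17); new modulus lcm = 765.
    Write x = 41 + 45·t and substitute into x ≡ 16 (mod 17): 45·t ≡ 16 − 41 = -25 (mod 17).
    Reduce coefficients mod 17: 11·t ≡ 9 (mod 17).
    The inverse of 11 mod 17 is 14 (since 11·14 = 154 = 9·17 + 1), so t ≡ 14·9 = 126 ≡ 7 (mod 17).
    Then x = 41 + 45·7 = 356, valid modulo lcm(45, 17) = 765: x ≡ 356 (mod 765).
  Combine with x ≡ 9 (mod 16); new modulus lcm = 12240.
    Write x = 356 + 765·t and substitute into x ≡ 9 (mod 16): 765·t ≡ 9 − 356 = -347 (mod 16).
    Reduce coefficients mod 16: 13·t ≡ 5 (mod 16).
    The inverse of 13 mod 16 is 5 (since 13·5 = 65 = 4·16 + 1), so t ≡ 5·5 = 25 ≡ 9 (mod 16).
    Then x = 356 + 765·9 = 7241, valid modulo lcm(765, 16) = 12240: x ≡ 7241 (mod 12240).
  Combine with x ≡ 3 (mod 7); new modulus lcm = 85680.
    Write x = 7241 + 12240·t and substitute into x ≡ 3 (mod 7): 12240·t ≡ 3 − 7241 = -7238 (mod 7).
    Reduce coefficients mod 7: 4·t ≡ 0 (mod 7).
    The inverse of 4 mod 7 is 2 (since 4·2 = 8 = 1·7 + 1), so t ≡ 2·0 = 0 ≡ 0 (mod 7).
    Then x = 7241 + 12240·0 = 7241, valid modulo lcm(12240, 7) = 85680: x ≡ 7241 (mod 85680).
Verify against each original: 7241 mod 9 = 5, 7241 mod 5 = 1, 7241 mod 17 = 16, 7241 mod 16 = 9, 7241 mod 7 = 3.

x ≡ 7241 (mod 85680).


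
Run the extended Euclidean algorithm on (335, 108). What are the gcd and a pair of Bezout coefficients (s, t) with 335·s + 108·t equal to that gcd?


Euclidean algorithm on (335, 108) — divide until remainder is 0:
  335 = 3 · 108 + 11
  108 = 9 · 11 + 9
  11 = 1 · 9 + 2
  9 = 4 · 2 + 1
  2 = 2 · 1 + 0
gcd(335, 108) = 1.
Track Bezout coefficients alongside the remainders: start with r₀ = 335 = a·1 + b·0 (s = 1, t = 0) and r₁ = 108 = a·0 + b·1 (s = 0, t = 1); each new remainder r_{k+1} = r_{k-1} − q_k·r_k inherits s_{k+1} = s_{k-1} − q_k·s_k, t_{k+1} = t_{k-1} − q_k·t_k, so r_k = a·s_k + b·t_k at every step:
  q = 3: r = 11, s = 1 − 3·0 = 1, t = 0 − 3·1 = -3  (check: 335·1 + 108·(-3) = 11)
  q = 9: r = 9, s = 0 − 9·1 = -9, t = 1 − 9·(-3) = 28  (check: 335·(-9) + 108·28 = 9)
  q = 1: r = 2, s = 1 − 1·(-9) = 10, t = -3 − 1·28 = -31  (check: 335·10 + 108·(-31) = 2)
  q = 4: r = 1, s = -9 − 4·10 = -49, t = 28 − 4·(-31) = 152  (check: 335·(-49) + 108·152 = 1)
The row with r = 1 (the gcd) gives the Bezout coefficients s = -49, t = 152.
Result: 335 · (-49) + 108 · (152) = 1.

gcd(335, 108) = 1; s = -49, t = 152 (check: 335·(-49) + 108·152 = 1).


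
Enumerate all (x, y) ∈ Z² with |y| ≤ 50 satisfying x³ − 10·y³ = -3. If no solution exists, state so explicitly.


The equation is x³ - 10y³ = -3. For fixed y, x³ = 10·y³ − 3, so a solution requires the RHS to be a perfect cube.
Strategy: iterate y from -50 to 50, compute RHS = 10·y³ − 3, and check whether it is a (positive or negative) perfect cube.
Check small values of y:
  y = 0: RHS = -3 is not a perfect cube.
  y = 1: RHS = 7 is not a perfect cube.
  y = -1: RHS = -13 is not a perfect cube.
  y = 2: RHS = 77 is not a perfect cube.
  y = -2: RHS = -83 is not a perfect cube.
  y = 3: RHS = 267 is not a perfect cube.
  y = -3: RHS = -273 is not a perfect cube.
Continuing the search up to |y| = 50 finds no solutions either.
No (x, y) in the scanned range satisfies the equation.

No integer solutions with |y| ≤ 50.


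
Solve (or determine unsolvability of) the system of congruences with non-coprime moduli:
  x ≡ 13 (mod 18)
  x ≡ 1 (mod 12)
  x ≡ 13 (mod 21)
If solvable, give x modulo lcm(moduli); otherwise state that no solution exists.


Moduli 18, 12, 21 are not pairwise coprime, so CRT works modulo lcm(m_i) when all pairwise compatibility conditions hold.
Pairwise compatibility: gcd(m_i, m_j) must divide a_i - a_j for every pair.
Merge one congruence at a time:
  Start: x ≡ 13 (mod 18).
  Combine with x ≡ 1 (mod 12): gcd(18, 12) = 6; 1 - 13 = -12, which IS divisible by 6, so compatible.
    Write x = 13 + 18·t and substitute into x ≡ 1 (mod 12): 18·t ≡ 1 − 13 = -12 (mod 12).
    Divide the congruence (and modulus) by g = 6: 3·t ≡ -2 (mod 2).
    Reduce coefficients mod 2: 1·t ≡ 0 (mod 2).
    So t ≡ 0 (mod 2).
    Then x = 13 + 18·0 = 13, valid modulo lcm(18, 12) = 36: x ≡ 13 (mod 36).
  Combine with x ≡ 13 (mod 21): gcd(36, 21) = 3; 13 - 13 = 0, which IS divisible by 3, so compatible.
    Write x = 13 + 36·t and substitute into x ≡ 13 (mod 21): 36·t ≡ 13 − 13 = 0 (mod 21).
    Divide the congruence (and modulus) by g = 3: 12·t ≡ 0 (mod 7).
    Reduce coefficients mod 7: 5·t ≡ 0 (mod 7).
    The inverse of 5 mod 7 is 3 (since 5·3 = 15 = 2·7 + 1), so t ≡ 3·0 = 0 ≡ 0 (mod 7).
    Then x = 13 + 36·0 = 13, valid modulo lcm(36, 21) = 252: x ≡ 13 (mod 252).
Verify: 13 mod 18 = 13, 13 mod 12 = 1, 13 mod 21 = 13.

x ≡ 13 (mod 252).


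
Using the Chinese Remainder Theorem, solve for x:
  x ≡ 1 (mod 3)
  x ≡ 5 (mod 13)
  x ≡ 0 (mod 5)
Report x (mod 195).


Moduli 3, 13, 5 are pairwise coprime; by CRT there is a unique solution modulo M = 3 · 13 · 5 = 195.
Solve pairwise, accumulating the modulus:
  Start with x ≡ 1 (mod 3).
  Combine with x ≡ 5 (mod 13): since gcd(3, 13) = 1, we get a unique residue mod 39.
    Write x = 1 + 3·t and substitute into x ≡ 5 (mod 13): 3·t ≡ 5 − 1 = 4 (mod 13).
    The inverse of 3 mod 13 is 9 (since 3·9 = 27 = 2·13 + 1), so t ≡ 9·4 = 36 ≡ 10 (mod 13).
    Then x = 1 + 3·10 = 31, valid modulo lcm(3, 13) = 39: x ≡ 31 (mod 39).
  Combine with x ≡ 0 (mod 5): since gcd(39, 5) = 1, we get a unique residue mod 195.
    Write x = 31 + 39·t and substitute into x ≡ 0 (mod 5): 39·t ≡ 0 − 31 = -31 (mod 5).
    Reduce coefficients mod 5: 4·t ≡ 4 (mod 5).
    The inverse of 4 mod 5 is 4 (since 4·4 = 16 = 3·5 + 1), so t ≡ 4·4 = 16 ≡ 1 (mod 5).
    Then x = 31 + 39·1 = 70, valid modulo lcm(39, 5) = 195: x ≡ 70 (mod 195).
Verify: 70 mod 3 = 1 ✓, 70 mod 13 = 5 ✓, 70 mod 5 = 0 ✓.

x ≡ 70 (mod 195).


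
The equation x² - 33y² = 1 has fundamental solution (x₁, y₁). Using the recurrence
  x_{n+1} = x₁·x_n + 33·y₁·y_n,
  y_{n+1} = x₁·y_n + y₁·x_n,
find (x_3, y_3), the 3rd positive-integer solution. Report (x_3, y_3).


Step 1: Find the fundamental solution (x₁, y₁) of x² - 33y² = 1.
  Expand √33 as a continued fraction. a₀ = ⌊√33⌋ = 5; iterate m_{k+1} = d_k·a_k − m_k, d_{k+1} = (33 − m_{k+1}²)/d_k, a_{k+1} = ⌊(a₀ + m_{k+1})/d_{k+1}⌋ (starting m₀ = 0, d₀ = 1), with convergents p_k = a_k·p_{k-1} + p_{k-2}, q_k = a_k·q_{k-1} + q_{k-2} (p₋₁ = 1, q₋₁ = 0):
  k = 0: a₀ = 5; p₀/q₀ = 5/1; p₀² − 33·q₀² = 25 − 33 = -8.
  k = 1: m = 5, d = 8, a = ⌊(5 + 5)/8⌋ = 1; p/q = (1·5 + 1)/(1·1 + 0) = 6/1; p² − 33·q² = 36 − 33 = 3.
  k = 2: m = 3, d = 3, a = ⌊(5 + 3)/3⌋ = 2; p/q = (2·6 + 5)/(2·1 + 1) = 17/3; p² − 33·q² = 289 − 297 = -8.
  k = 3: m = 3, d = 8, a = ⌊(5 + 3)/8⌋ = 1; p/q = (1·17 + 6)/(1·3 + 1) = 23/4; p² − 33·q² = 529 − 528 = 1.
  The first convergent with p² − 33·q² = 1 gives the fundamental solution (x₁, y₁) = (23, 4).
Step 2: Apply the recurrence (x_{n+1}, y_{n+1}) = (x₁x_n + 33y₁y_n, x₁y_n + y₁x_n) repeatedly.
  From (x_1, y_1) = (23, 4): x_2 = 23·23 + 33·4·4 = 1057; y_2 = 23·4 + 4·23 = 184.
  From (x_2, y_2) = (1057, 184): x_3 = 23·1057 + 33·4·184 = 48599; y_3 = 23·184 + 4·1057 = 8460.
Step 3: Verify x_3² - 33·y_3² = 2361862801 - 2361862800 = 1 (should be 1). ✓

(x_1, y_1) = (23, 4); (x_3, y_3) = (48599, 8460).


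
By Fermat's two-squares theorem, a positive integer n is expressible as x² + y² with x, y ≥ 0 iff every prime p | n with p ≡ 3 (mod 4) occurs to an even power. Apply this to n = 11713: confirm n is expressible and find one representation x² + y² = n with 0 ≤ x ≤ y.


Step 1: Factor n = 11713 = 13 · 17 · 53.
Step 2: Check the mod-4 condition on each prime factor: 13 ≡ 1 (mod 4), exponent 1; 17 ≡ 1 (mod 4), exponent 1; 53 ≡ 1 (mod 4), exponent 1.
All primes ≡ 3 (mod 4) appear to even exponent (or don't appear), so by the two-squares theorem n IS expressible as a sum of two squares.
Step 3: Build a representation. Here n = 13 · 17 · 53 is a product of primes ≡ 1 (mod 4). Each prime p ≡ 1 (mod 4) is itself a sum of two squares; find a² by testing p − a² for a perfect square:
  13: 13 − 1² = 12, 13 − 2² = 9 = 3² ⇒ 13 = 2² + 3².
  17: 17 − 1² = 16 = 4² ⇒ 17 = 1² + 4².
  53: 53 − 1² = 52, 53 − 2² = 49 = 7² ⇒ 53 = 2² + 7².
  Combine using the Brahmagupta–Fibonacci identity (a² + b²)(c² + d²) = (ac − bd)² + (ad + bc)² = (ac + bd)² + (ad − bc)²:
  13 · 17 = 221: from (2² + 3²)(1² + 4²), take (2·1 − 3·4, 2·4 + 3·1) = (2 − 12, 8 + 3) = (-10, 11); dropping signs (only squares matter) gives (10, 11); check 10² + 11² = 100 + 121 = 221 ✓.
  221 · 53 = 11713: from (10² + 11²)(2² + 7²), take (10·2 − 11·7, 10·7 + 11·2) = (20 − 77, 70 + 22) = (-57, 92); dropping signs (only squares matter) gives (57, 92); check 57² + 92² = 3249 + 8464 = 11713 ✓.
Step 4: Order so x ≤ y and verify: 57² + 92² = 3249 + 8464 = 11713 = n. ✓

n = 11713 = 57² + 92² (one valid representation with x ≤ y).


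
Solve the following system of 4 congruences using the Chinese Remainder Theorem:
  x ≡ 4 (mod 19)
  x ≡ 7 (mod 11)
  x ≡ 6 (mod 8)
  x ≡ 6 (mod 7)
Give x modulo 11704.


Product of moduli M = 19 · 11 · 8 · 7 = 11704.
Merge one congruence at a time:
  Start: x ≡ 4 (mod 19).
  Combine with x ≡ 7 (mod 11); new modulus lcm = 209.
    Write x = 4 + 19·t and substitute into x ≡ 7 (mod 11): 19·t ≡ 7 − 4 = 3 (mod 11).
    Reduce coefficients mod 11: 8·t ≡ 3 (mod 11).
    The inverse of 8 mod 11 is 7 (since 8·7 = 56 = 5·11 + 1), so t ≡ 7·3 = 21 ≡ 10 (mod 11).
    Then x = 4 + 19·10 = 194, valid modulo lcm(19, 11) = 209: x ≡ 194 (mod 209).
  Combine with x ≡ 6 (mod 8); new modulus lcm = 1672.
    Write x = 194 + 209·t and substitute into x ≡ 6 (mod 8): 209·t ≡ 6 − 194 = -188 (mod 8).
    Reduce coefficients mod 8: 1·t ≡ 4 (mod 8).
    So t ≡ 4 (mod 8).
    Then x = 194 + 209·4 = 1030, valid modulo lcm(209, 8) = 1672: x ≡ 1030 (mod 1672).
  Combine with x ≡ 6 (mod 7); new modulus lcm = 11704.
    Write x = 1030 + 1672·t and substitute into x ≡ 6 (mod 7): 1672·t ≡ 6 − 1030 = -1024 (mod 7).
    Reduce coefficients mod 7: 6·t ≡ 5 (mod 7).
    The inverse of 6 mod 7 is 6 (since 6·6 = 36 = 5·7 + 1), so t ≡ 6·5 = 30 ≡ 2 (mod 7).
    Then x = 1030 + 1672·2 = 4374, valid modulo lcm(1672, 7) = 11704: x ≡ 4374 (mod 11704).
Verify against each original: 4374 mod 19 = 4, 4374 mod 11 = 7, 4374 mod 8 = 6, 4374 mod 7 = 6.

x ≡ 4374 (mod 11704).


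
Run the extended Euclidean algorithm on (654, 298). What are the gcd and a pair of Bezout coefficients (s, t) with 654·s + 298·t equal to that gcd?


Euclidean algorithm on (654, 298) — divide until remainder is 0:
  654 = 2 · 298 + 58
  298 = 5 · 58 + 8
  58 = 7 · 8 + 2
  8 = 4 · 2 + 0
gcd(654, 298) = 2.
Track Bezout coefficients alongside the remainders: start with r₀ = 654 = a·1 + b·0 (s = 1, t = 0) and r₁ = 298 = a·0 + b·1 (s = 0, t = 1); each new remainder r_{k+1} = r_{k-1} − q_k·r_k inherits s_{k+1} = s_{k-1} − q_k·s_k, t_{k+1} = t_{k-1} − q_k·t_k, so r_k = a·s_k + b·t_k at every step:
  q = 2: r = 58, s = 1 − 2·0 = 1, t = 0 − 2·1 = -2  (check: 654·1 + 298·(-2) = 58)
  q = 5: r = 8, s = 0 − 5·1 = -5, t = 1 − 5·(-2) = 11  (check: 654·(-5) + 298·11 = 8)
  q = 7: r = 2, s = 1 − 7·(-5) = 36, t = -2 − 7·11 = -79  (check: 654·36 + 298·(-79) = 2)
The row with r = 2 (the gcd) gives the Bezout coefficients s = 36, t = -79.
Result: 654 · (36) + 298 · (-79) = 2.

gcd(654, 298) = 2; s = 36, t = -79 (check: 654·36 + 298·(-79) = 2).


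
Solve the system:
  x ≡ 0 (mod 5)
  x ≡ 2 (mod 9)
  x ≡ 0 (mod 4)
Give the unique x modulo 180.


Moduli 5, 9, 4 are pairwise coprime; by CRT there is a unique solution modulo M = 5 · 9 · 4 = 180.
Solve pairwise, accumulating the modulus:
  Start with x ≡ 0 (mod 5).
  Combine with x ≡ 2 (mod 9): since gcd(5, 9) = 1, we get a unique residue mod 45.
    Write x = 0 + 5·t and substitute into x ≡ 2 (mod 9): 5·t ≡ 2 − 0 = 2 (mod 9).
    The inverse of 5 mod 9 is 2 (since 5·2 = 10 = 1·9 + 1), so t ≡ 2·2 = 4 ≡ 4 (mod 9).
    Then x = 0 + 5·4 = 20, valid modulo lcm(5, 9) = 45: x ≡ 20 (mod 45).
  Combine with x ≡ 0 (mod 4): since gcd(45, 4) = 1, we get a unique residue mod 180.
    Write x = 20 + 45·t and substitute into x ≡ 0 (mod 4): 45·t ≡ 0 − 20 = -20 (mod 4).
    Reduce coefficients mod 4: 1·t ≡ 0 (mod 4).
    So t ≡ 0 (mod 4).
    Then x = 20 + 45·0 = 20, valid modulo lcm(45, 4) = 180: x ≡ 20 (mod 180).
Verify: 20 mod 5 = 0 ✓, 20 mod 9 = 2 ✓, 20 mod 4 = 0 ✓.

x ≡ 20 (mod 180).


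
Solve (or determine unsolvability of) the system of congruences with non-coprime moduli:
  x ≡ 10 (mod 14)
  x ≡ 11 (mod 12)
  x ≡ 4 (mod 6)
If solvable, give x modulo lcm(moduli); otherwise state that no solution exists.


Moduli 14, 12, 6 are not pairwise coprime, so CRT works modulo lcm(m_i) when all pairwise compatibility conditions hold.
Pairwise compatibility: gcd(m_i, m_j) must divide a_i - a_j for every pair.
Merge one congruence at a time:
  Start: x ≡ 10 (mod 14).
  Combine with x ≡ 11 (mod 12): gcd(14, 12) = 2, and 11 - 10 = 1 is NOT divisible by 2.
    ⇒ system is inconsistent (no integer solution).

No solution (the system is inconsistent).


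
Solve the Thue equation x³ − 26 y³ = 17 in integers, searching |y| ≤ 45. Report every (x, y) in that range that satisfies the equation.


The equation is x³ - 26y³ = 17. For fixed y, x³ = 26·y³ + 17, so a solution requires the RHS to be a perfect cube.
Strategy: iterate y from -45 to 45, compute RHS = 26·y³ + 17, and check whether it is a (positive or negative) perfect cube.
Check small values of y:
  y = 0: RHS = 17 is not a perfect cube.
  y = 1: RHS = 43 is not a perfect cube.
  y = -1: RHS = -9 is not a perfect cube.
  y = 2: RHS = 225 is not a perfect cube.
  y = -2: RHS = -191 is not a perfect cube.
  y = 3: RHS = 719 is not a perfect cube.
  y = -3: RHS = -685 is not a perfect cube.
Continuing the search up to |y| = 45 finds no solutions either.
No (x, y) in the scanned range satisfies the equation.

No integer solutions with |y| ≤ 45.


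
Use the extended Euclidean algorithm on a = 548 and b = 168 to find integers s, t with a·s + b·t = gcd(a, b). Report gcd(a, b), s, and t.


Euclidean algorithm on (548, 168) — divide until remainder is 0:
  548 = 3 · 168 + 44
  168 = 3 · 44 + 36
  44 = 1 · 36 + 8
  36 = 4 · 8 + 4
  8 = 2 · 4 + 0
gcd(548, 168) = 4.
Track Bezout coefficients alongside the remainders: start with r₀ = 548 = a·1 + b·0 (s = 1, t = 0) and r₁ = 168 = a·0 + b·1 (s = 0, t = 1); each new remainder r_{k+1} = r_{k-1} − q_k·r_k inherits s_{k+1} = s_{k-1} − q_k·s_k, t_{k+1} = t_{k-1} − q_k·t_k, so r_k = a·s_k + b·t_k at every step:
  q = 3: r = 44, s = 1 − 3·0 = 1, t = 0 − 3·1 = -3  (check: 548·1 + 168·(-3) = 44)
  q = 3: r = 36, s = 0 − 3·1 = -3, t = 1 − 3·(-3) = 10  (check: 548·(-3) + 168·10 = 36)
  q = 1: r = 8, s = 1 − 1·(-3) = 4, t = -3 − 1·10 = -13  (check: 548·4 + 168·(-13) = 8)
  q = 4: r = 4, s = -3 − 4·4 = -19, t = 10 − 4·(-13) = 62  (check: 548·(-19) + 168·62 = 4)
The row with r = 4 (the gcd) gives the Bezout coefficients s = -19, t = 62.
Result: 548 · (-19) + 168 · (62) = 4.

gcd(548, 168) = 4; s = -19, t = 62 (check: 548·(-19) + 168·62 = 4).


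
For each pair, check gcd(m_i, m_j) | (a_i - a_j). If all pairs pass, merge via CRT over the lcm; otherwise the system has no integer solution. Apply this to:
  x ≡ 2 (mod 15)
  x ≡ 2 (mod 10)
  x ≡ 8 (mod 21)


Moduli 15, 10, 21 are not pairwise coprime, so CRT works modulo lcm(m_i) when all pairwise compatibility conditions hold.
Pairwise compatibility: gcd(m_i, m_j) must divide a_i - a_j for every pair.
Merge one congruence at a time:
  Start: x ≡ 2 (mod 15).
  Combine with x ≡ 2 (mod 10): gcd(15, 10) = 5; 2 - 2 = 0, which IS divisible by 5, so compatible.
    Write x = 2 + 15·t and substitute into x ≡ 2 (mod 10): 15·t ≡ 2 − 2 = 0 (mod 10).
    Divide the congruence (and modulus) by g = 5: 3·t ≡ 0 (mod 2).
    Reduce coefficients mod 2: 1·t ≡ 0 (mod 2).
    So t ≡ 0 (mod 2).
    Then x = 2 + 15·0 = 2, valid modulo lcm(15, 10) = 30: x ≡ 2 (mod 30).
  Combine with x ≡ 8 (mod 21): gcd(30, 21) = 3; 8 - 2 = 6, which IS divisible by 3, so compatible.
    Write x = 2 + 30·t and substitute into x ≡ 8 (mod 21): 30·t ≡ 8 − 2 = 6 (mod 21).
    Divide the congruence (and modulus) by g = 3: 10·t ≡ 2 (mod 7).
    Reduce coefficients mod 7: 3·t ≡ 2 (mod 7).
    The inverse of 3 mod 7 is 5 (since 3·5 = 15 = 2·7 + 1), so t ≡ 5·2 = 10 ≡ 3 (mod 7).
    Then x = 2 + 30·3 = 92, valid modulo lcm(30, 21) = 210: x ≡ 92 (mod 210).
Verify: 92 mod 15 = 2, 92 mod 10 = 2, 92 mod 21 = 8.

x ≡ 92 (mod 210).


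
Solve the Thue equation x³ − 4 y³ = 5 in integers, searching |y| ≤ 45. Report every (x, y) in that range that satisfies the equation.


The equation is x³ - 4y³ = 5. For fixed y, x³ = 4·y³ + 5, so a solution requires the RHS to be a perfect cube.
Strategy: iterate y from -45 to 45, compute RHS = 4·y³ + 5, and check whether it is a (positive or negative) perfect cube.
Check small values of y:
  y = 0: RHS = 5 is not a perfect cube.
  y = 1: RHS = 9 is not a perfect cube.
  y = -1: RHS = 1 = (1)³ ⇒ x = 1 works.
  y = 2: RHS = 37 is not a perfect cube.
  y = -2: RHS = -27 = (-3)³ ⇒ x = -3 works.
  y = 3: RHS = 113 is not a perfect cube.
  y = -3: RHS = -103 is not a perfect cube.
Continuing the search up to |y| = 45 finds no further solutions beyond those listed.
Collected solutions: (1, -1), (-3, -2).

Solutions (with |y| ≤ 45): (1, -1), (-3, -2).


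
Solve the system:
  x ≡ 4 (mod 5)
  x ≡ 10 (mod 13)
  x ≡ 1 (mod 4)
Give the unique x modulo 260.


Moduli 5, 13, 4 are pairwise coprime; by CRT there is a unique solution modulo M = 5 · 13 · 4 = 260.
Solve pairwise, accumulating the modulus:
  Start with x ≡ 4 (mod 5).
  Combine with x ≡ 10 (mod 13): since gcd(5, 13) = 1, we get a unique residue mod 65.
    Write x = 4 + 5·t and substitute into x ≡ 10 (mod 13): 5·t ≡ 10 − 4 = 6 (mod 13).
    The inverse of 5 mod 13 is 8 (since 5·8 = 40 = 3·13 + 1), so t ≡ 8·6 = 48 ≡ 9 (mod 13).
    Then x = 4 + 5·9 = 49, valid modulo lcm(5, 13) = 65: x ≡ 49 (mod 65).
  Combine with x ≡ 1 (mod 4): since gcd(65, 4) = 1, we get a unique residue mod 260.
    Write x = 49 + 65·t and substitute into x ≡ 1 (mod 4): 65·t ≡ 1 − 49 = -48 (mod 4).
    Reduce coefficients mod 4: 1·t ≡ 0 (mod 4).
    So t ≡ 0 (mod 4).
    Then x = 49 + 65·0 = 49, valid modulo lcm(65, 4) = 260: x ≡ 49 (mod 260).
Verify: 49 mod 5 = 4 ✓, 49 mod 13 = 10 ✓, 49 mod 4 = 1 ✓.

x ≡ 49 (mod 260).


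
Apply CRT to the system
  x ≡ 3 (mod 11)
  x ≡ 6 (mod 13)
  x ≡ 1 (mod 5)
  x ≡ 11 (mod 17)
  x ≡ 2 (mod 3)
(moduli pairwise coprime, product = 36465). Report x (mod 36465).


Product of moduli M = 11 · 13 · 5 · 17 · 3 = 36465.
Merge one congruence at a time:
  Start: x ≡ 3 (mod 11).
  Combine with x ≡ 6 (mod 13); new modulus lcm = 143.
    Write x = 3 + 11·t and substitute into x ≡ 6 (mod 13): 11·t ≡ 6 − 3 = 3 (mod 13).
    The inverse of 11 mod 13 is 6 (since 11·6 = 66 = 5·13 + 1), so t ≡ 6·3 = 18 ≡ 5 (mod 13).
    Then x = 3 + 11·5 = 58, valid modulo lcm(11, 13) = 143: x ≡ 58 (mod 143).
  Combine with x ≡ 1 (mod 5); new modulus lcm = 715.
    Write x = 58 + 143·t and substitute into x ≡ 1 (mod 5): 143·t ≡ 1 − 58 = -57 (mod 5).
    Reduce coefficients mod 5: 3·t ≡ 3 (mod 5).
    The inverse of 3 mod 5 is 2 (since 3·2 = 6 = 1·5 + 1), so t ≡ 2·3 = 6 ≡ 1 (mod 5).
    Then x = 58 + 143·1 = 201, valid modulo lcm(143, 5) = 715: x ≡ 201 (mod 715).
  Combine with x ≡ 11 (mod 17); new modulus lcm = 12155.
    Write x = 201 + 715·t and substitute into x ≡ 11 (mod 17): 715·t ≡ 11 − 201 = -190 (mod 17).
    Reduce coefficients mod 17: 1·t ≡ 14 (mod 17).
    So t ≡ 14 (mod 17).
    Then x = 201 + 715·14 = 10211, valid modulo lcm(715, 17) = 12155: x ≡ 10211 (mod 12155).
  Combine with x ≡ 2 (mod 3); new modulus lcm = 36465.
    Write x = 10211 + 12155·t and substitute into x ≡ 2 (mod 3): 12155·t ≡ 2 − 10211 = -10209 (mod 3).
    Reduce coefficients mod 3: 2·t ≡ 0 (mod 3).
    The inverse of 2 mod 3 is 2 (since 2·2 = 4 = 1·3 + 1), so t ≡ 2·0 = 0 ≡ 0 (mod 3).
    Then x = 10211 + 12155·0 = 10211, valid modulo lcm(12155, 3) = 36465: x ≡ 10211 (mod 36465).
Verify against each original: 10211 mod 11 = 3, 10211 mod 13 = 6, 10211 mod 5 = 1, 10211 mod 17 = 11, 10211 mod 3 = 2.

x ≡ 10211 (mod 36465).


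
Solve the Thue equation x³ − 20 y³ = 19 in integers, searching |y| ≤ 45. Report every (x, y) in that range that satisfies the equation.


The equation is x³ - 20y³ = 19. For fixed y, x³ = 20·y³ + 19, so a solution requires the RHS to be a perfect cube.
Strategy: iterate y from -45 to 45, compute RHS = 20·y³ + 19, and check whether it is a (positive or negative) perfect cube.
Check small values of y:
  y = 0: RHS = 19 is not a perfect cube.
  y = 1: RHS = 39 is not a perfect cube.
  y = -1: RHS = -1 = (-1)³ ⇒ x = -1 works.
  y = 2: RHS = 179 is not a perfect cube.
  y = -2: RHS = -141 is not a perfect cube.
  y = 3: RHS = 559 is not a perfect cube.
  y = -3: RHS = -521 is not a perfect cube.
Continuing the search up to |y| = 45 finds no further solutions beyond those listed.
Collected solutions: (-1, -1).

Solutions (with |y| ≤ 45): (-1, -1).


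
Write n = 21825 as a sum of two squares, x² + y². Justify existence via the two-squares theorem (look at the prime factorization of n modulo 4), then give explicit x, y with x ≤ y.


Step 1: Factor n = 21825 = 3^2 · 5^2 · 97.
Step 2: Check the mod-4 condition on each prime factor: 3 ≡ 3 (mod 4), exponent 2 (must be even); 5 ≡ 1 (mod 4), exponent 2; 97 ≡ 1 (mod 4), exponent 1.
All primes ≡ 3 (mod 4) appear to even exponent (or don't appear), so by the two-squares theorem n IS expressible as a sum of two squares.
Step 3: Build a representation. Group n = k² · m with k = 3 and m = 5 · 5 · 97 = 2425 (a product of primes ≡ 1 (mod 4)); a representation of m scales to one of n via (k·x)² + (k·y)² = k²(x² + y²). Each prime p ≡ 1 (mod 4) is itself a sum of two squares; find a² by testing p − a² for a perfect square:
  5: 5 − 1² = 4 = 2² ⇒ 5 = 1² + 2².
  97: 97 − 1² = 96, 97 − 2² = 93, 97 − 3² = 88, 97 − 4² = 81 = 9² ⇒ 97 = 4² + 9².
  Combine using the Brahmagupta–Fibonacci identity (a² + b²)(c² + d²) = (ac − bd)² + (ad + bc)² = (ac + bd)² + (ad − bc)²:
  5 · 5 = 25: from (1² + 2²)(1² + 2²), take (1·1 − 2·2, 1·2 + 2·1) = (1 − 4, 2 + 2) = (-3, 4); dropping signs (only squares matter) gives (3, 4); check 3² + 4² = 9 + 16 = 25 ✓.
  25 · 97 = 2425: from (3² + 4²)(4² + 9²), take (3·4 − 4·9, 3·9 + 4·4) = (12 − 36, 27 + 16) = (-24, 43); dropping signs (only squares matter) gives (24, 43); check 24² + 43² = 576 + 1849 = 2425 ✓.
  Scale by k = 3: (3·24, 3·43) = (72, 129).
Step 4: Order so x ≤ y and verify: 72² + 129² = 5184 + 16641 = 21825 = n. ✓

n = 21825 = 72² + 129² (one valid representation with x ≤ y).
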